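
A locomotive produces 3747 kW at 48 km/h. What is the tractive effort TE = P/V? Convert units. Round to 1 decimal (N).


Convert: P = 3747 kW = 3747000 W
V = 48 / 3.6 = 13.3333 m/s
TE = 3747000 / 13.3333
TE = 281025.0 N

281025.0


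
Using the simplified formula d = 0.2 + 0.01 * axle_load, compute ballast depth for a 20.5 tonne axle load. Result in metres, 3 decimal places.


d = 0.2 + 0.01 * 20.5
d = 0.2 + 0.205
d = 0.405 m

0.405


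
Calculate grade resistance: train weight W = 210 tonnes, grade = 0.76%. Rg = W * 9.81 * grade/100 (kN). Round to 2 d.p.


Rg = W * 9.81 * grade / 100
Rg = 210 * 9.81 * 0.76 / 100
Rg = 2060.1 * 0.0076
Rg = 15.66 kN

15.66


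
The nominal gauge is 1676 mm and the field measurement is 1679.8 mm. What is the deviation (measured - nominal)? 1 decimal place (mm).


Deviation = measured - nominal
Deviation = 1679.8 - 1676
Deviation = 3.8 mm

3.8


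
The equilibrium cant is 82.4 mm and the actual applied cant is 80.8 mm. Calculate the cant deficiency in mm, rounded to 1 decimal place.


Cant deficiency = equilibrium cant - actual cant
CD = 82.4 - 80.8
CD = 1.6 mm

1.6


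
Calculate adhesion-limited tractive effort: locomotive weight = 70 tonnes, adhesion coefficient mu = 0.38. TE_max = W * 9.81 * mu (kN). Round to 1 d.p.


TE_max = W * g * mu
TE_max = 70 * 9.81 * 0.38
TE_max = 686.7 * 0.38
TE_max = 260.9 kN

260.9


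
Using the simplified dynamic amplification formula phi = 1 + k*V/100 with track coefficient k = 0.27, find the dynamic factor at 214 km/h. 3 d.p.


phi = 1 + k * V / 100
phi = 1 + 0.27 * 214 / 100
phi = 1 + 0.5778
phi = 1.578

1.578


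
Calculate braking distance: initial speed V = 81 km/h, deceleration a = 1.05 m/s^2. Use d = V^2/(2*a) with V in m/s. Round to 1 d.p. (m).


Convert speed: V = 81 / 3.6 = 22.5 m/s
V^2 = 506.25
d = 506.25 / (2 * 1.05)
d = 506.25 / 2.1
d = 241.1 m

241.1


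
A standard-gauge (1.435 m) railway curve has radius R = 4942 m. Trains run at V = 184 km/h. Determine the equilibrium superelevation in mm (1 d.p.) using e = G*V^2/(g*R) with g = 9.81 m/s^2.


Convert speed: V = 184 / 3.6 = 51.1111 m/s
Apply formula: e = 1.435 * 51.1111^2 / (9.81 * 4942)
e = 1.435 * 2612.3457 / 48481.02
e = 0.077323 m = 77.3 mm

77.3


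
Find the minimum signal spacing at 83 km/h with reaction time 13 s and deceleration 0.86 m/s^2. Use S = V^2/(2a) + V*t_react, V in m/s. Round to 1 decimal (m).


V = 83 / 3.6 = 23.0556 m/s
Braking distance = 23.0556^2 / (2*0.86) = 309.0457 m
Sighting distance = 23.0556 * 13 = 299.7222 m
S = 309.0457 + 299.7222 = 608.8 m

608.8


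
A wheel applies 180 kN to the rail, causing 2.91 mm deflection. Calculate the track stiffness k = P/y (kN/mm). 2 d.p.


Track stiffness k = P / y
k = 180 / 2.91
k = 61.86 kN/mm

61.86


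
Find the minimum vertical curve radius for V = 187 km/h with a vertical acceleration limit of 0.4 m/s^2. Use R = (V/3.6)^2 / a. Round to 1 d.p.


Convert speed: V = 187 / 3.6 = 51.9444 m/s
V^2 = 2698.2253 m^2/s^2
R_v = 2698.2253 / 0.4
R_v = 6745.6 m

6745.6


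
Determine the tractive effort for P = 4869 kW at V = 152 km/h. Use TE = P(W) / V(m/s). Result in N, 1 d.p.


Convert: P = 4869 kW = 4869000 W
V = 152 / 3.6 = 42.2222 m/s
TE = 4869000 / 42.2222
TE = 115318.4 N

115318.4


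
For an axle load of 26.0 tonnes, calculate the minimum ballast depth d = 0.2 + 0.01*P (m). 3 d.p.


d = 0.2 + 0.01 * 26.0
d = 0.2 + 0.26
d = 0.460 m

0.460


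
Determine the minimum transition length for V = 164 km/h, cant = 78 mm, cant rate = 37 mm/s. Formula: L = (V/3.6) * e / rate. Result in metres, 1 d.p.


Convert speed: V = 164 / 3.6 = 45.5556 m/s
L = 45.5556 * 78 / 37
L = 3553.3333 / 37
L = 96.0 m

96.0


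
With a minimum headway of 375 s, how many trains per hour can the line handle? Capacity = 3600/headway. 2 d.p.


Capacity = 3600 / headway
Capacity = 3600 / 375
Capacity = 9.60 trains/hour

9.60


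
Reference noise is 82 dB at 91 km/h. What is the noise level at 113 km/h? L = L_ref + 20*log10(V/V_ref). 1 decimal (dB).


V/V_ref = 113 / 91 = 1.241758
log10(1.241758) = 0.094037
20 * 0.094037 = 1.8807
L = 82 + 1.8807 = 83.9 dB

83.9


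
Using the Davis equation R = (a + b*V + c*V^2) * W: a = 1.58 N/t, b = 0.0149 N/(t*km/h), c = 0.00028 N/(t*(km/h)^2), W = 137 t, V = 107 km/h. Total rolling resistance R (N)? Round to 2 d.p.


b*V = 0.0149 * 107 = 1.5943
c*V^2 = 0.00028 * 11449 = 3.20572
R_per_t = 1.58 + 1.5943 + 3.20572 = 6.38002 N/t
R_total = 6.38002 * 137 = 874.06 N

874.06


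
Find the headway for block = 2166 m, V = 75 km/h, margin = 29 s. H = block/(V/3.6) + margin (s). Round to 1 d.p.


V = 75 / 3.6 = 20.8333 m/s
Block traversal time = 2166 / 20.8333 = 103.968 s
Headway = 103.968 + 29
Headway = 133.0 s

133.0


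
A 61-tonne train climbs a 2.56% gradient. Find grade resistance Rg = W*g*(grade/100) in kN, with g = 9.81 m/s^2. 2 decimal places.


Rg = W * 9.81 * grade / 100
Rg = 61 * 9.81 * 2.56 / 100
Rg = 598.41 * 0.0256
Rg = 15.32 kN

15.32


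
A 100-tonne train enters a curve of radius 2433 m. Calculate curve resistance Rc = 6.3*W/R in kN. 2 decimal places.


Rc = 6.3 * W / R
Rc = 6.3 * 100 / 2433
Rc = 630.0 / 2433
Rc = 0.26 kN

0.26


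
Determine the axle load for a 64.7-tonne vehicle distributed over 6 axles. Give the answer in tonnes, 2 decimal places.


Load per axle = total weight / number of axles
Load = 64.7 / 6
Load = 10.78 tonnes

10.78


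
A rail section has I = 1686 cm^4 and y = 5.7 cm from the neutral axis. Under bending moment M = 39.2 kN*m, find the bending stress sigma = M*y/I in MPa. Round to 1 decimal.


Convert units:
M = 39.2 kN*m = 39200000 N*mm
y = 5.7 cm = 57 mm
I = 1686 cm^4 = 16860000 mm^4
sigma = 39200000 * 57 / 16860000
sigma = 132.5 MPa

132.5


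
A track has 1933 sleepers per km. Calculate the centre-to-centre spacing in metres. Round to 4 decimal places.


Spacing = 1000 m / number of sleepers
Spacing = 1000 / 1933
Spacing = 0.5173 m

0.5173


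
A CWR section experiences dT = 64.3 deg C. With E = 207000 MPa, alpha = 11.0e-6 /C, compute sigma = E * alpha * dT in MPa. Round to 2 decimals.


sigma = E * alpha * dT
sigma = 207000 * 11.0e-6 * 64.3
sigma = 2.277 * 64.3
sigma = 146.41 MPa

146.41


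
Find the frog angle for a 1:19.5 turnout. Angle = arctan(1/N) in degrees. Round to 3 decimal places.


1/N = 1/19.5 = 0.051282
angle = arctan(0.051282) = 0.051237 rad
angle = 0.051237 * 180/pi = 2.936 degrees

2.936


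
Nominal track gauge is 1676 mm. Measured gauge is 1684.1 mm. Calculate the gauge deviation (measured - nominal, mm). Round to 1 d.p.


Deviation = measured - nominal
Deviation = 1684.1 - 1676
Deviation = 8.1 mm

8.1


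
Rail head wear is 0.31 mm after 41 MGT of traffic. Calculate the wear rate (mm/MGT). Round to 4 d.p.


Wear rate = total wear / cumulative tonnage
Rate = 0.31 / 41
Rate = 0.0076 mm/MGT

0.0076


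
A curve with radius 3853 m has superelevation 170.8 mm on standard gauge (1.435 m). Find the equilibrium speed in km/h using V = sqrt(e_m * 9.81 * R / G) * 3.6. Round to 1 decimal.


Convert cant: e = 170.8 mm = 0.1708 m
V_ms = sqrt(0.1708 * 9.81 * 3853 / 1.435)
V_ms = sqrt(4498.875571) = 67.0737 m/s
V = 67.0737 * 3.6 = 241.5 km/h

241.5


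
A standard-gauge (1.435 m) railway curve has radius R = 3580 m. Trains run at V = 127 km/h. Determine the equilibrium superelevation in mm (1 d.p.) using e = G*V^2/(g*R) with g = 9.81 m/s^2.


Convert speed: V = 127 / 3.6 = 35.2778 m/s
Apply formula: e = 1.435 * 35.2778^2 / (9.81 * 3580)
e = 1.435 * 1244.5216 / 35119.8
e = 0.050851 m = 50.9 mm

50.9


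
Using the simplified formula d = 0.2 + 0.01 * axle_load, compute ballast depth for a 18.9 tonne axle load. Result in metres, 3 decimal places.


d = 0.2 + 0.01 * 18.9
d = 0.2 + 0.189
d = 0.389 m

0.389


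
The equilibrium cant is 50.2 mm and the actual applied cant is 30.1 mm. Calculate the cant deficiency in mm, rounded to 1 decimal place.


Cant deficiency = equilibrium cant - actual cant
CD = 50.2 - 30.1
CD = 20.1 mm

20.1


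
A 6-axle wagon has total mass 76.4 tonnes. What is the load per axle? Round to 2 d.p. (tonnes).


Load per axle = total weight / number of axles
Load = 76.4 / 6
Load = 12.73 tonnes

12.73


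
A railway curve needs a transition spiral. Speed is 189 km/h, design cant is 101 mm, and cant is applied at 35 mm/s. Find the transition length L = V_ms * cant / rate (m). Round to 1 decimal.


Convert speed: V = 189 / 3.6 = 52.5 m/s
L = 52.5 * 101 / 35
L = 5302.5 / 35
L = 151.5 m

151.5


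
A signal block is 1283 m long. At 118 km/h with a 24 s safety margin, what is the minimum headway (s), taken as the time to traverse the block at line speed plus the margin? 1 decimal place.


V = 118 / 3.6 = 32.7778 m/s
Block traversal time = 1283 / 32.7778 = 39.1424 s
Headway = 39.1424 + 24
Headway = 63.1 s

63.1


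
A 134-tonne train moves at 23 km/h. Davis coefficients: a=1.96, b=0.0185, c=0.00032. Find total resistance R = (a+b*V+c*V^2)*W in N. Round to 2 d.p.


b*V = 0.0185 * 23 = 0.4255
c*V^2 = 0.00032 * 529 = 0.16928
R_per_t = 1.96 + 0.4255 + 0.16928 = 2.55478 N/t
R_total = 2.55478 * 134 = 342.34 N

342.34


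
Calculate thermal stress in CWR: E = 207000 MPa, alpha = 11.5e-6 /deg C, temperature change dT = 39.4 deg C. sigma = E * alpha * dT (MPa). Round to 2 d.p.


sigma = E * alpha * dT
sigma = 207000 * 11.5e-6 * 39.4
sigma = 2.3805 * 39.4
sigma = 93.79 MPa

93.79


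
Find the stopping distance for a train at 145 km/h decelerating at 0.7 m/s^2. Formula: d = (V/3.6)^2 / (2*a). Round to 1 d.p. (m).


Convert speed: V = 145 / 3.6 = 40.2778 m/s
V^2 = 1622.2994
d = 1622.2994 / (2 * 0.7)
d = 1622.2994 / 1.4
d = 1158.8 m

1158.8


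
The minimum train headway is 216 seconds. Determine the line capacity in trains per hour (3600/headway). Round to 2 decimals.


Capacity = 3600 / headway
Capacity = 3600 / 216
Capacity = 16.67 trains/hour

16.67


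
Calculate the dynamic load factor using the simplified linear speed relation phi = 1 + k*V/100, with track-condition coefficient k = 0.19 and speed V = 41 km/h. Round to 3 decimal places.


phi = 1 + k * V / 100
phi = 1 + 0.19 * 41 / 100
phi = 1 + 0.0779
phi = 1.078

1.078


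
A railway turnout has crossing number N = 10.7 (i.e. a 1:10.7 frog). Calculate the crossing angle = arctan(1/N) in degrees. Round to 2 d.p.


1/N = 1/10.7 = 0.093458
angle = arctan(0.093458) = 0.093187 rad
angle = 0.093187 * 180/pi = 5.34 degrees

5.34


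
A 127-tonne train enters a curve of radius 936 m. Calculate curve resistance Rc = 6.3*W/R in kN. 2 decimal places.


Rc = 6.3 * W / R
Rc = 6.3 * 127 / 936
Rc = 800.1 / 936
Rc = 0.85 kN

0.85


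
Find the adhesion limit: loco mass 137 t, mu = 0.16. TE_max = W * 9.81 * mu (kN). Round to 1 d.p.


TE_max = W * g * mu
TE_max = 137 * 9.81 * 0.16
TE_max = 1343.97 * 0.16
TE_max = 215.0 kN

215.0


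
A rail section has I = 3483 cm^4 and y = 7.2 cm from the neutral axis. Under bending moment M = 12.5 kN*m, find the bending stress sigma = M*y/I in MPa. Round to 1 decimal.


Convert units:
M = 12.5 kN*m = 12500000 N*mm
y = 7.2 cm = 72 mm
I = 3483 cm^4 = 34830000 mm^4
sigma = 12500000 * 72 / 34830000
sigma = 25.8 MPa

25.8


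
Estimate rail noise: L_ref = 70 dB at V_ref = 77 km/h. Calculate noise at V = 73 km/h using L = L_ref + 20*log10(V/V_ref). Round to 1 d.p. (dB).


V/V_ref = 73 / 77 = 0.948052
log10(0.948052) = -0.023168
20 * -0.023168 = -0.4634
L = 70 + -0.4634 = 69.5 dB

69.5


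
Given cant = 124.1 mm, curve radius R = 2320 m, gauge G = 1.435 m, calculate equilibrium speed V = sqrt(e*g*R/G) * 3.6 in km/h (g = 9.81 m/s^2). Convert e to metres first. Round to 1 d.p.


Convert cant: e = 124.1 mm = 0.1241 m
V_ms = sqrt(0.1241 * 9.81 * 2320 / 1.435)
V_ms = sqrt(1968.234648) = 44.3648 m/s
V = 44.3648 * 3.6 = 159.7 km/h

159.7


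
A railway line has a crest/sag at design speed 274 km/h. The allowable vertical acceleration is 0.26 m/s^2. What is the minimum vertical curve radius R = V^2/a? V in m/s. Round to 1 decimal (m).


Convert speed: V = 274 / 3.6 = 76.1111 m/s
V^2 = 5792.9012 m^2/s^2
R_v = 5792.9012 / 0.26
R_v = 22280.4 m

22280.4


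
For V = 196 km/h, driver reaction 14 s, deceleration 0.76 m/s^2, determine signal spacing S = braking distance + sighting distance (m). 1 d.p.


V = 196 / 3.6 = 54.4444 m/s
Braking distance = 54.4444^2 / (2*0.76) = 1950.13 m
Sighting distance = 54.4444 * 14 = 762.2222 m
S = 1950.13 + 762.2222 = 2712.4 m

2712.4


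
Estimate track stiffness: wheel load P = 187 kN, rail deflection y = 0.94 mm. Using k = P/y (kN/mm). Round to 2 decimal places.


Track stiffness k = P / y
k = 187 / 0.94
k = 198.94 kN/mm

198.94


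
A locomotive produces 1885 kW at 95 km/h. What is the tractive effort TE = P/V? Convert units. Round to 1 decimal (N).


Convert: P = 1885 kW = 1885000 W
V = 95 / 3.6 = 26.3889 m/s
TE = 1885000 / 26.3889
TE = 71431.6 N

71431.6


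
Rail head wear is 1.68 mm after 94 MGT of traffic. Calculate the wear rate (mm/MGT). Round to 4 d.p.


Wear rate = total wear / cumulative tonnage
Rate = 1.68 / 94
Rate = 0.0179 mm/MGT

0.0179


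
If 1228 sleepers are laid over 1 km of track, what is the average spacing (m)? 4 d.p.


Spacing = 1000 m / number of sleepers
Spacing = 1000 / 1228
Spacing = 0.8143 m

0.8143


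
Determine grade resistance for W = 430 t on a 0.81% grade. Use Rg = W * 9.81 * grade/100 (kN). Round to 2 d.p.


Rg = W * 9.81 * grade / 100
Rg = 430 * 9.81 * 0.81 / 100
Rg = 4218.3 * 0.0081
Rg = 34.17 kN

34.17


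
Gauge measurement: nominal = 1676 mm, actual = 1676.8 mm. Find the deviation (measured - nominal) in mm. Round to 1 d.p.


Deviation = measured - nominal
Deviation = 1676.8 - 1676
Deviation = 0.8 mm

0.8


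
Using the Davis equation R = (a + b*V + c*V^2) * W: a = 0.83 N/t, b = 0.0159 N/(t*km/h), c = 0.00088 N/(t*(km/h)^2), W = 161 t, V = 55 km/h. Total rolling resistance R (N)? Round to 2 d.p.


b*V = 0.0159 * 55 = 0.8745
c*V^2 = 0.00088 * 3025 = 2.662
R_per_t = 0.83 + 0.8745 + 2.662 = 4.3665 N/t
R_total = 4.3665 * 161 = 703.01 N

703.01


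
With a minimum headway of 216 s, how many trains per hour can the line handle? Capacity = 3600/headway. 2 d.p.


Capacity = 3600 / headway
Capacity = 3600 / 216
Capacity = 16.67 trains/hour

16.67


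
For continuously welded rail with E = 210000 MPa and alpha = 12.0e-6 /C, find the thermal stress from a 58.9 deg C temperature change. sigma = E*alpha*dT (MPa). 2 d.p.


sigma = E * alpha * dT
sigma = 210000 * 12.0e-6 * 58.9
sigma = 2.52 * 58.9
sigma = 148.43 MPa

148.43


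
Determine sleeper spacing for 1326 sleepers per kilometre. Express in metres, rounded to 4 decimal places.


Spacing = 1000 m / number of sleepers
Spacing = 1000 / 1326
Spacing = 0.7541 m

0.7541


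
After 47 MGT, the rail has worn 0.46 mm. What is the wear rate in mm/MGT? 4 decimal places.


Wear rate = total wear / cumulative tonnage
Rate = 0.46 / 47
Rate = 0.0098 mm/MGT

0.0098


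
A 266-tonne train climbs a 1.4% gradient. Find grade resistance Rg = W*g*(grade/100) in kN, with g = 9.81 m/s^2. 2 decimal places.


Rg = W * 9.81 * grade / 100
Rg = 266 * 9.81 * 1.4 / 100
Rg = 2609.46 * 0.014
Rg = 36.53 kN

36.53


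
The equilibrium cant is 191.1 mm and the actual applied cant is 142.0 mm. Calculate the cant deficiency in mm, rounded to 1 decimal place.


Cant deficiency = equilibrium cant - actual cant
CD = 191.1 - 142.0
CD = 49.1 mm

49.1


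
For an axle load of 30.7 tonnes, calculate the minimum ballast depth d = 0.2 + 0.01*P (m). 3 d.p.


d = 0.2 + 0.01 * 30.7
d = 0.2 + 0.307
d = 0.507 m

0.507


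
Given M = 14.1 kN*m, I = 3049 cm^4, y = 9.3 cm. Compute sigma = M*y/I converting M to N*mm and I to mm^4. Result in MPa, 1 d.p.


Convert units:
M = 14.1 kN*m = 14100000 N*mm
y = 9.3 cm = 93 mm
I = 3049 cm^4 = 30490000 mm^4
sigma = 14100000 * 93 / 30490000
sigma = 43.0 MPa

43.0


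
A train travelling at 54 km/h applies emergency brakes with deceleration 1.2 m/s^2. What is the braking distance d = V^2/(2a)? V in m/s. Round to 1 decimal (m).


Convert speed: V = 54 / 3.6 = 15.0 m/s
V^2 = 225.0
d = 225.0 / (2 * 1.2)
d = 225.0 / 2.4
d = 93.8 m

93.8


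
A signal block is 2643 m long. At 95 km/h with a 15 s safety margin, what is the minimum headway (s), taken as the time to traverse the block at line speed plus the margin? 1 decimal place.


V = 95 / 3.6 = 26.3889 m/s
Block traversal time = 2643 / 26.3889 = 100.1558 s
Headway = 100.1558 + 15
Headway = 115.2 s

115.2


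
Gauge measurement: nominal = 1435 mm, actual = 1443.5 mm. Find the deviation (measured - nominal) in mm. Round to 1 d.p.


Deviation = measured - nominal
Deviation = 1443.5 - 1435
Deviation = 8.5 mm

8.5


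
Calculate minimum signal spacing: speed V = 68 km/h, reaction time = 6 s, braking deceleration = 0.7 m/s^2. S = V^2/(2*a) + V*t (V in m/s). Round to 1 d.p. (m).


V = 68 / 3.6 = 18.8889 m/s
Braking distance = 18.8889^2 / (2*0.7) = 254.8501 m
Sighting distance = 18.8889 * 6 = 113.3333 m
S = 254.8501 + 113.3333 = 368.2 m

368.2


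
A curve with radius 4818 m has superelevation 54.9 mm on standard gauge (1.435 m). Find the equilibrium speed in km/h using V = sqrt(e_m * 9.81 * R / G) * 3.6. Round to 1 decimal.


Convert cant: e = 54.9 mm = 0.0549 m
V_ms = sqrt(0.0549 * 9.81 * 4818 / 1.435)
V_ms = sqrt(1808.240726) = 42.5234 m/s
V = 42.5234 * 3.6 = 153.1 km/h

153.1


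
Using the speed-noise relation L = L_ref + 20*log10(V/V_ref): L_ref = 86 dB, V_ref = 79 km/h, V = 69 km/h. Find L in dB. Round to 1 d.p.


V/V_ref = 69 / 79 = 0.873418
log10(0.873418) = -0.058778
20 * -0.058778 = -1.1756
L = 86 + -1.1756 = 84.8 dB

84.8


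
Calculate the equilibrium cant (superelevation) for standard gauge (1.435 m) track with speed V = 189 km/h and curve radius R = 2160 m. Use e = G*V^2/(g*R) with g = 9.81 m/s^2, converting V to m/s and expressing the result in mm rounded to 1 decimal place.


Convert speed: V = 189 / 3.6 = 52.5 m/s
Apply formula: e = 1.435 * 52.5^2 / (9.81 * 2160)
e = 1.435 * 2756.25 / 21189.6
e = 0.186658 m = 186.7 mm

186.7


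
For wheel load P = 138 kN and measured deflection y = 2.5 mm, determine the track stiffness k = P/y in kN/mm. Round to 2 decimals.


Track stiffness k = P / y
k = 138 / 2.5
k = 55.20 kN/mm

55.20


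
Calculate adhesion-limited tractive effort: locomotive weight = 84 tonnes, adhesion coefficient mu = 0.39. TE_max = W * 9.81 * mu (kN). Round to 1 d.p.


TE_max = W * g * mu
TE_max = 84 * 9.81 * 0.39
TE_max = 824.04 * 0.39
TE_max = 321.4 kN

321.4


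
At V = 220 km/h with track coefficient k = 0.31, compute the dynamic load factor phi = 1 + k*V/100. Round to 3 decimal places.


phi = 1 + k * V / 100
phi = 1 + 0.31 * 220 / 100
phi = 1 + 0.682
phi = 1.682

1.682


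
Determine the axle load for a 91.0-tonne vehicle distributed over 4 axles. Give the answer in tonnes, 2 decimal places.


Load per axle = total weight / number of axles
Load = 91.0 / 4
Load = 22.75 tonnes

22.75


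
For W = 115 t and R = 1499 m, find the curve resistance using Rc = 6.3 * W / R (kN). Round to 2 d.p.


Rc = 6.3 * W / R
Rc = 6.3 * 115 / 1499
Rc = 724.5 / 1499
Rc = 0.48 kN

0.48


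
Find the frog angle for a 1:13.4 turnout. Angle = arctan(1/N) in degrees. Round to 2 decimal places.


1/N = 1/13.4 = 0.074627
angle = arctan(0.074627) = 0.074489 rad
angle = 0.074489 * 180/pi = 4.27 degrees

4.27


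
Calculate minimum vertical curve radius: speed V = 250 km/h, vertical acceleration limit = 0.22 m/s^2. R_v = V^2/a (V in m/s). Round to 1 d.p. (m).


Convert speed: V = 250 / 3.6 = 69.4444 m/s
V^2 = 4822.5309 m^2/s^2
R_v = 4822.5309 / 0.22
R_v = 21920.6 m

21920.6


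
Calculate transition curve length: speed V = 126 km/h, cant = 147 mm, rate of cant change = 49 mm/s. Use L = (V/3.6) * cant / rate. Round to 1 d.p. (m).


Convert speed: V = 126 / 3.6 = 35.0 m/s
L = 35.0 * 147 / 49
L = 5145.0 / 49
L = 105.0 m

105.0


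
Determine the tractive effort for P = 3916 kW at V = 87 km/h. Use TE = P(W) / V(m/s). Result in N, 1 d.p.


Convert: P = 3916 kW = 3916000 W
V = 87 / 3.6 = 24.1667 m/s
TE = 3916000 / 24.1667
TE = 162041.4 N

162041.4


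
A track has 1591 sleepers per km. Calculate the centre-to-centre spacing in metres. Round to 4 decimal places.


Spacing = 1000 m / number of sleepers
Spacing = 1000 / 1591
Spacing = 0.6285 m

0.6285


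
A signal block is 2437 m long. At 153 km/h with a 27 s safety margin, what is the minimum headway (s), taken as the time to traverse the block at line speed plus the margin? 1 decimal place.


V = 153 / 3.6 = 42.5 m/s
Block traversal time = 2437 / 42.5 = 57.3412 s
Headway = 57.3412 + 27
Headway = 84.3 s

84.3


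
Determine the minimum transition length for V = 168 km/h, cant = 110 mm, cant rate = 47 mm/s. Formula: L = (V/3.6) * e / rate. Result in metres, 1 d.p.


Convert speed: V = 168 / 3.6 = 46.6667 m/s
L = 46.6667 * 110 / 47
L = 5133.3333 / 47
L = 109.2 m

109.2


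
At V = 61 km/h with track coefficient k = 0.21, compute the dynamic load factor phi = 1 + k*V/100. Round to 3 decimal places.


phi = 1 + k * V / 100
phi = 1 + 0.21 * 61 / 100
phi = 1 + 0.1281
phi = 1.128

1.128


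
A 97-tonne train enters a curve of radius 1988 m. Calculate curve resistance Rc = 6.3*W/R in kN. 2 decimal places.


Rc = 6.3 * W / R
Rc = 6.3 * 97 / 1988
Rc = 611.1 / 1988
Rc = 0.31 kN

0.31


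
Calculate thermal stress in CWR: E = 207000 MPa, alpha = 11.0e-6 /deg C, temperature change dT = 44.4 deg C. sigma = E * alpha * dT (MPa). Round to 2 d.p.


sigma = E * alpha * dT
sigma = 207000 * 11.0e-6 * 44.4
sigma = 2.277 * 44.4
sigma = 101.10 MPa

101.10


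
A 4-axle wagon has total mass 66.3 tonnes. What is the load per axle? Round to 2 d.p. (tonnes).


Load per axle = total weight / number of axles
Load = 66.3 / 4
Load = 16.58 tonnes

16.58


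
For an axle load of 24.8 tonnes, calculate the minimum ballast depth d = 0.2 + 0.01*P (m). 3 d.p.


d = 0.2 + 0.01 * 24.8
d = 0.2 + 0.248
d = 0.448 m

0.448


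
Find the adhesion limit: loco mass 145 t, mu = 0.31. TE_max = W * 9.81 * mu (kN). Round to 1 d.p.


TE_max = W * g * mu
TE_max = 145 * 9.81 * 0.31
TE_max = 1422.45 * 0.31
TE_max = 441.0 kN

441.0


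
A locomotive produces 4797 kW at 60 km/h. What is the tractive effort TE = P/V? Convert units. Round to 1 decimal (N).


Convert: P = 4797 kW = 4797000 W
V = 60 / 3.6 = 16.6667 m/s
TE = 4797000 / 16.6667
TE = 287820.0 N

287820.0


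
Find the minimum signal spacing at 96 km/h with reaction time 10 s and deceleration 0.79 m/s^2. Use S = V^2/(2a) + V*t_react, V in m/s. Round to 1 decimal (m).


V = 96 / 3.6 = 26.6667 m/s
Braking distance = 26.6667^2 / (2*0.79) = 450.0703 m
Sighting distance = 26.6667 * 10 = 266.6667 m
S = 450.0703 + 266.6667 = 716.7 m

716.7


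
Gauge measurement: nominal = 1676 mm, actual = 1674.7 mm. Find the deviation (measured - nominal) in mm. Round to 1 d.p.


Deviation = measured - nominal
Deviation = 1674.7 - 1676
Deviation = -1.3 mm

-1.3


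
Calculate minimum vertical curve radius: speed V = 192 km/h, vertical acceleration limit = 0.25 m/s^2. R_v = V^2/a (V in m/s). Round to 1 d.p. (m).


Convert speed: V = 192 / 3.6 = 53.3333 m/s
V^2 = 2844.4444 m^2/s^2
R_v = 2844.4444 / 0.25
R_v = 11377.8 m

11377.8


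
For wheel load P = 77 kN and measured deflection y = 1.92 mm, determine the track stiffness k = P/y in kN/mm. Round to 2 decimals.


Track stiffness k = P / y
k = 77 / 1.92
k = 40.10 kN/mm

40.10


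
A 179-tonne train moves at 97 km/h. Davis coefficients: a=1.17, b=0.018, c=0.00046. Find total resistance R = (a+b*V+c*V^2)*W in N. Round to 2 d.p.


b*V = 0.018 * 97 = 1.746
c*V^2 = 0.00046 * 9409 = 4.32814
R_per_t = 1.17 + 1.746 + 4.32814 = 7.24414 N/t
R_total = 7.24414 * 179 = 1296.70 N

1296.70


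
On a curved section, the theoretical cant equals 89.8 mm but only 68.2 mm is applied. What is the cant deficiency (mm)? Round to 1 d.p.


Cant deficiency = equilibrium cant - actual cant
CD = 89.8 - 68.2
CD = 21.6 mm

21.6


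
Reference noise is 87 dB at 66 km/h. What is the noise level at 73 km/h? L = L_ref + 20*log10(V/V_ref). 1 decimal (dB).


V/V_ref = 73 / 66 = 1.106061
log10(1.106061) = 0.043779
20 * 0.043779 = 0.8756
L = 87 + 0.8756 = 87.9 dB

87.9


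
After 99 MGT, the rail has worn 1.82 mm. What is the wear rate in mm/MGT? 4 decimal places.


Wear rate = total wear / cumulative tonnage
Rate = 1.82 / 99
Rate = 0.0184 mm/MGT

0.0184


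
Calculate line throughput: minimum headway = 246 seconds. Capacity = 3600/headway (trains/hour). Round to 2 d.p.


Capacity = 3600 / headway
Capacity = 3600 / 246
Capacity = 14.63 trains/hour

14.63


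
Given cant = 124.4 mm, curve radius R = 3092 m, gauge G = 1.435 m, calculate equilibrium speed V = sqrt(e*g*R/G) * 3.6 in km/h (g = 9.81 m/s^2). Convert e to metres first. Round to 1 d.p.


Convert cant: e = 124.4 mm = 0.1244 m
V_ms = sqrt(0.1244 * 9.81 * 3092 / 1.435)
V_ms = sqrt(2629.522988) = 51.2789 m/s
V = 51.2789 * 3.6 = 184.6 km/h

184.6


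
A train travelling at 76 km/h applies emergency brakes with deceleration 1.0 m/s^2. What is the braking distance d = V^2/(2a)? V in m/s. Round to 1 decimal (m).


Convert speed: V = 76 / 3.6 = 21.1111 m/s
V^2 = 445.679
d = 445.679 / (2 * 1.0)
d = 445.679 / 2.0
d = 222.8 m

222.8


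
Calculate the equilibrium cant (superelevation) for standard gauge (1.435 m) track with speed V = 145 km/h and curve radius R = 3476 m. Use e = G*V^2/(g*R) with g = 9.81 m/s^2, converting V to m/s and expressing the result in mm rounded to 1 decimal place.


Convert speed: V = 145 / 3.6 = 40.2778 m/s
Apply formula: e = 1.435 * 40.2778^2 / (9.81 * 3476)
e = 1.435 * 1622.2994 / 34099.56
e = 0.068271 m = 68.3 mm

68.3


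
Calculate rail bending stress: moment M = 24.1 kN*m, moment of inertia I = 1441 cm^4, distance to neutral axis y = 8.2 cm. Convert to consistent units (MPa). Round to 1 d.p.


Convert units:
M = 24.1 kN*m = 24100000 N*mm
y = 8.2 cm = 82 mm
I = 1441 cm^4 = 14410000 mm^4
sigma = 24100000 * 82 / 14410000
sigma = 137.1 MPa

137.1


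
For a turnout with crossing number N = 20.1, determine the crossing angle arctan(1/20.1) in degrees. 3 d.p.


1/N = 1/20.1 = 0.049751
angle = arctan(0.049751) = 0.04971 rad
angle = 0.04971 * 180/pi = 2.848 degrees

2.848


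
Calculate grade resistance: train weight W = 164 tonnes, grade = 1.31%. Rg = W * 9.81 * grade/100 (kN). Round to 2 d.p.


Rg = W * 9.81 * grade / 100
Rg = 164 * 9.81 * 1.31 / 100
Rg = 1608.84 * 0.0131
Rg = 21.08 kN

21.08


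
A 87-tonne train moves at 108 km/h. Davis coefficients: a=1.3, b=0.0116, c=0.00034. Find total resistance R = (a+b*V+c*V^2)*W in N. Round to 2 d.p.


b*V = 0.0116 * 108 = 1.2528
c*V^2 = 0.00034 * 11664 = 3.96576
R_per_t = 1.3 + 1.2528 + 3.96576 = 6.51856 N/t
R_total = 6.51856 * 87 = 567.11 N

567.11


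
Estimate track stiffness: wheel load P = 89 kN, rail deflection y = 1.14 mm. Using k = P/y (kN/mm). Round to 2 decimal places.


Track stiffness k = P / y
k = 89 / 1.14
k = 78.07 kN/mm

78.07


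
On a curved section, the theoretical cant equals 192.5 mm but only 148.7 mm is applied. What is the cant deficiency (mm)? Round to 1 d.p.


Cant deficiency = equilibrium cant - actual cant
CD = 192.5 - 148.7
CD = 43.8 mm

43.8


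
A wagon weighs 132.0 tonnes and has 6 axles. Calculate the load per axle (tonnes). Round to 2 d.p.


Load per axle = total weight / number of axles
Load = 132.0 / 6
Load = 22.00 tonnes

22.00


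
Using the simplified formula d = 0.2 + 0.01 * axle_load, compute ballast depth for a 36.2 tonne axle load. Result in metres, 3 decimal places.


d = 0.2 + 0.01 * 36.2
d = 0.2 + 0.362
d = 0.562 m

0.562


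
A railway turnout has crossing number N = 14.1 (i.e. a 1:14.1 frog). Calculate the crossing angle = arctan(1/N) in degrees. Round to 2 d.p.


1/N = 1/14.1 = 0.070922
angle = arctan(0.070922) = 0.070803 rad
angle = 0.070803 * 180/pi = 4.06 degrees

4.06


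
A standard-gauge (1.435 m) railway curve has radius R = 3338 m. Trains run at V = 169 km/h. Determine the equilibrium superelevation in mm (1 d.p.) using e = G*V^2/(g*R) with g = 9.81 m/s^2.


Convert speed: V = 169 / 3.6 = 46.9444 m/s
Apply formula: e = 1.435 * 46.9444^2 / (9.81 * 3338)
e = 1.435 * 2203.7809 / 32745.78
e = 0.096575 m = 96.6 mm

96.6


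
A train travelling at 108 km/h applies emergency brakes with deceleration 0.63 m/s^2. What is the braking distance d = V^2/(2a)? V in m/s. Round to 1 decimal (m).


Convert speed: V = 108 / 3.6 = 30.0 m/s
V^2 = 900.0
d = 900.0 / (2 * 0.63)
d = 900.0 / 1.26
d = 714.3 m

714.3


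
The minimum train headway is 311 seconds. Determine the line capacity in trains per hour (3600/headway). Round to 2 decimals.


Capacity = 3600 / headway
Capacity = 3600 / 311
Capacity = 11.58 trains/hour

11.58


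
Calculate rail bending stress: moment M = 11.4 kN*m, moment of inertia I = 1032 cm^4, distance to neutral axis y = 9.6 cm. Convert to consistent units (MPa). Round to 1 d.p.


Convert units:
M = 11.4 kN*m = 11400000 N*mm
y = 9.6 cm = 96 mm
I = 1032 cm^4 = 10320000 mm^4
sigma = 11400000 * 96 / 10320000
sigma = 106.0 MPa

106.0


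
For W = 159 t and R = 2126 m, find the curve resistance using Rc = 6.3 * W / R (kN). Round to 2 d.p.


Rc = 6.3 * W / R
Rc = 6.3 * 159 / 2126
Rc = 1001.7 / 2126
Rc = 0.47 kN

0.47


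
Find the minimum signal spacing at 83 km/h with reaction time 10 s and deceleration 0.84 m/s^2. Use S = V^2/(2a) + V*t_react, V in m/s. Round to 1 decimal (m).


V = 83 / 3.6 = 23.0556 m/s
Braking distance = 23.0556^2 / (2*0.84) = 316.404 m
Sighting distance = 23.0556 * 10 = 230.5556 m
S = 316.404 + 230.5556 = 547.0 m

547.0


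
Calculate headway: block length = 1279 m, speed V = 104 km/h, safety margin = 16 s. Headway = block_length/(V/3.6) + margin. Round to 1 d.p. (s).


V = 104 / 3.6 = 28.8889 m/s
Block traversal time = 1279 / 28.8889 = 44.2731 s
Headway = 44.2731 + 16
Headway = 60.3 s

60.3


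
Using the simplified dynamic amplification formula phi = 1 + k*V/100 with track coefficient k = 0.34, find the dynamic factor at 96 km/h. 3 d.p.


phi = 1 + k * V / 100
phi = 1 + 0.34 * 96 / 100
phi = 1 + 0.3264
phi = 1.326

1.326


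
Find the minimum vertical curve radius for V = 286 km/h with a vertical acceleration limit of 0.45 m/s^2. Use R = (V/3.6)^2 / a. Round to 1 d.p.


Convert speed: V = 286 / 3.6 = 79.4444 m/s
V^2 = 6311.4198 m^2/s^2
R_v = 6311.4198 / 0.45
R_v = 14025.4 m

14025.4


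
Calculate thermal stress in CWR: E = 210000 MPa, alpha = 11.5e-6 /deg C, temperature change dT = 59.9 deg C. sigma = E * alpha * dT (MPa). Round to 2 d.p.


sigma = E * alpha * dT
sigma = 210000 * 11.5e-6 * 59.9
sigma = 2.415 * 59.9
sigma = 144.66 MPa

144.66


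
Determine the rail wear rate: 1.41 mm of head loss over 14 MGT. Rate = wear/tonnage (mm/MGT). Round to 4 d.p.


Wear rate = total wear / cumulative tonnage
Rate = 1.41 / 14
Rate = 0.1007 mm/MGT

0.1007


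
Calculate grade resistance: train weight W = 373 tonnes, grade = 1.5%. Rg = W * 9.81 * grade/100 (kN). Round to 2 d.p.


Rg = W * 9.81 * grade / 100
Rg = 373 * 9.81 * 1.5 / 100
Rg = 3659.13 * 0.015
Rg = 54.89 kN

54.89


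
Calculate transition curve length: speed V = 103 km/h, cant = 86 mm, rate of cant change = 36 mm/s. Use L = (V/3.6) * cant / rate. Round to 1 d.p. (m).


Convert speed: V = 103 / 3.6 = 28.6111 m/s
L = 28.6111 * 86 / 36
L = 2460.5556 / 36
L = 68.3 m

68.3


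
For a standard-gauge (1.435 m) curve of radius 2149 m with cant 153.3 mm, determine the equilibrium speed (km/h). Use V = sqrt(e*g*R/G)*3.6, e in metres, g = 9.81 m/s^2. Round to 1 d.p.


Convert cant: e = 153.3 mm = 0.1533 m
V_ms = sqrt(0.1533 * 9.81 * 2149 / 1.435)
V_ms = sqrt(2252.141517) = 47.4567 m/s
V = 47.4567 * 3.6 = 170.8 km/h

170.8


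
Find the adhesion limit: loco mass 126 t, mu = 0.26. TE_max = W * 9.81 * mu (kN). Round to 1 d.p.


TE_max = W * g * mu
TE_max = 126 * 9.81 * 0.26
TE_max = 1236.06 * 0.26
TE_max = 321.4 kN

321.4


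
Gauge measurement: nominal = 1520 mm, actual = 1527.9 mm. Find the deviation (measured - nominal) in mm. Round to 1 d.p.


Deviation = measured - nominal
Deviation = 1527.9 - 1520
Deviation = 7.9 mm

7.9


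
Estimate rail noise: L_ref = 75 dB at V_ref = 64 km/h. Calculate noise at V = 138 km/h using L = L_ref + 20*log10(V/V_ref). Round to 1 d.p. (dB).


V/V_ref = 138 / 64 = 2.15625
log10(2.15625) = 0.333699
20 * 0.333699 = 6.674
L = 75 + 6.674 = 81.7 dB

81.7


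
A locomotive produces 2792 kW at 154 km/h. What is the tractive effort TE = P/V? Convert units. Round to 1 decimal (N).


Convert: P = 2792 kW = 2792000 W
V = 154 / 3.6 = 42.7778 m/s
TE = 2792000 / 42.7778
TE = 65267.5 N

65267.5


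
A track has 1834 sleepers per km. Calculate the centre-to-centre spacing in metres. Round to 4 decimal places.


Spacing = 1000 m / number of sleepers
Spacing = 1000 / 1834
Spacing = 0.5453 m

0.5453


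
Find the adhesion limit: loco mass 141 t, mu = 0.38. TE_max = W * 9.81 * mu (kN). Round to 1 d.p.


TE_max = W * g * mu
TE_max = 141 * 9.81 * 0.38
TE_max = 1383.21 * 0.38
TE_max = 525.6 kN

525.6


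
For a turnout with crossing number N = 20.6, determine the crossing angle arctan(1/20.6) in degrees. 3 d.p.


1/N = 1/20.6 = 0.048544
angle = arctan(0.048544) = 0.048506 rad
angle = 0.048506 * 180/pi = 2.779 degrees

2.779


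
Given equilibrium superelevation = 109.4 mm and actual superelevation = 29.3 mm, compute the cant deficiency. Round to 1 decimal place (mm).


Cant deficiency = equilibrium cant - actual cant
CD = 109.4 - 29.3
CD = 80.1 mm

80.1


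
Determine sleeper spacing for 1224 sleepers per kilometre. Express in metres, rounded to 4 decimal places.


Spacing = 1000 m / number of sleepers
Spacing = 1000 / 1224
Spacing = 0.8170 m

0.8170


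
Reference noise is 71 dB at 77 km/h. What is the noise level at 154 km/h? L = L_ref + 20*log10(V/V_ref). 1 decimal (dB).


V/V_ref = 154 / 77 = 2.0
log10(2.0) = 0.30103
20 * 0.30103 = 6.0206
L = 71 + 6.0206 = 77.0 dB

77.0


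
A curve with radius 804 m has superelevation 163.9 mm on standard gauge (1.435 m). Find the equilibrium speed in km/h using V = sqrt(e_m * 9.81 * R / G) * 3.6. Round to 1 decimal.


Convert cant: e = 163.9 mm = 0.1639 m
V_ms = sqrt(0.1639 * 9.81 * 804 / 1.435)
V_ms = sqrt(900.849224) = 30.0142 m/s
V = 30.0142 * 3.6 = 108.1 km/h

108.1


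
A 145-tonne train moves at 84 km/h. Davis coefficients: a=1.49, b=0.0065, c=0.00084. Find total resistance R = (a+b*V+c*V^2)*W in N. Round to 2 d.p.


b*V = 0.0065 * 84 = 0.546
c*V^2 = 0.00084 * 7056 = 5.92704
R_per_t = 1.49 + 0.546 + 5.92704 = 7.96304 N/t
R_total = 7.96304 * 145 = 1154.64 N

1154.64


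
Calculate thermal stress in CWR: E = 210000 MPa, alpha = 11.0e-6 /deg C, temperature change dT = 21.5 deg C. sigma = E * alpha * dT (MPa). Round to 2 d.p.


sigma = E * alpha * dT
sigma = 210000 * 11.0e-6 * 21.5
sigma = 2.31 * 21.5
sigma = 49.67 MPa

49.67


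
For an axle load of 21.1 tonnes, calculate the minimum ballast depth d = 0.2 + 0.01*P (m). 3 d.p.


d = 0.2 + 0.01 * 21.1
d = 0.2 + 0.211
d = 0.411 m

0.411


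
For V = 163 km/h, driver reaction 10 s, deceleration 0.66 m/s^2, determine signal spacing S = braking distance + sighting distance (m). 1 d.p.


V = 163 / 3.6 = 45.2778 m/s
Braking distance = 45.2778^2 / (2*0.66) = 1553.0888 m
Sighting distance = 45.2778 * 10 = 452.7778 m
S = 1553.0888 + 452.7778 = 2005.9 m

2005.9


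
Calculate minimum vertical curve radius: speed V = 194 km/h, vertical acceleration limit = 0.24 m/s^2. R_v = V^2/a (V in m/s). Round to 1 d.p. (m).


Convert speed: V = 194 / 3.6 = 53.8889 m/s
V^2 = 2904.0123 m^2/s^2
R_v = 2904.0123 / 0.24
R_v = 12100.1 m

12100.1


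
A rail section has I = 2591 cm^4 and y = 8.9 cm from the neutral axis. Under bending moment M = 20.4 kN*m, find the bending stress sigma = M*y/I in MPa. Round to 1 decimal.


Convert units:
M = 20.4 kN*m = 20400000 N*mm
y = 8.9 cm = 89 mm
I = 2591 cm^4 = 25910000 mm^4
sigma = 20400000 * 89 / 25910000
sigma = 70.1 MPa

70.1


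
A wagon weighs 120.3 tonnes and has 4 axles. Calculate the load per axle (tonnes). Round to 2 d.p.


Load per axle = total weight / number of axles
Load = 120.3 / 4
Load = 30.08 tonnes

30.08


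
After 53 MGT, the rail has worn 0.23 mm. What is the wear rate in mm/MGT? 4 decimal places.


Wear rate = total wear / cumulative tonnage
Rate = 0.23 / 53
Rate = 0.0043 mm/MGT

0.0043


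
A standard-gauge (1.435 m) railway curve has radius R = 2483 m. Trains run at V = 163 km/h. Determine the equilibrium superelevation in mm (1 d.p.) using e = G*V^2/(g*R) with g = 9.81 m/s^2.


Convert speed: V = 163 / 3.6 = 45.2778 m/s
Apply formula: e = 1.435 * 45.2778^2 / (9.81 * 2483)
e = 1.435 * 2050.0772 / 24358.23
e = 0.120775 m = 120.8 mm

120.8


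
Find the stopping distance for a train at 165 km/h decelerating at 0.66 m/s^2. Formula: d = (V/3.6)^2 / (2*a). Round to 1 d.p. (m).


Convert speed: V = 165 / 3.6 = 45.8333 m/s
V^2 = 2100.6944
d = 2100.6944 / (2 * 0.66)
d = 2100.6944 / 1.32
d = 1591.4 m

1591.4


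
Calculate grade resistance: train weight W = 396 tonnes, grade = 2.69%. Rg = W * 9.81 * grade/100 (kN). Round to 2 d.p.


Rg = W * 9.81 * grade / 100
Rg = 396 * 9.81 * 2.69 / 100
Rg = 3884.76 * 0.0269
Rg = 104.50 kN

104.50


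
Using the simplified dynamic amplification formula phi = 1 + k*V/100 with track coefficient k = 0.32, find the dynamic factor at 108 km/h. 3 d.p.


phi = 1 + k * V / 100
phi = 1 + 0.32 * 108 / 100
phi = 1 + 0.3456
phi = 1.346

1.346


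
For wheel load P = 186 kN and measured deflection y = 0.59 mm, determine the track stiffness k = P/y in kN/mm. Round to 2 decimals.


Track stiffness k = P / y
k = 186 / 0.59
k = 315.25 kN/mm

315.25


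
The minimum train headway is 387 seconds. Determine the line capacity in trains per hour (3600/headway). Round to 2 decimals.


Capacity = 3600 / headway
Capacity = 3600 / 387
Capacity = 9.30 trains/hour

9.30


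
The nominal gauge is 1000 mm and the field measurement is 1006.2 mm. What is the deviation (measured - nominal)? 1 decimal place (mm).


Deviation = measured - nominal
Deviation = 1006.2 - 1000
Deviation = 6.2 mm

6.2


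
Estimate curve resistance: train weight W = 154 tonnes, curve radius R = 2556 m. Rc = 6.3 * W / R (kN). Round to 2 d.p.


Rc = 6.3 * W / R
Rc = 6.3 * 154 / 2556
Rc = 970.2 / 2556
Rc = 0.38 kN

0.38


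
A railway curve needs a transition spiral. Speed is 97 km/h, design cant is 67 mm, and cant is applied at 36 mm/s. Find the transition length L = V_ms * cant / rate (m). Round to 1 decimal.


Convert speed: V = 97 / 3.6 = 26.9444 m/s
L = 26.9444 * 67 / 36
L = 1805.2778 / 36
L = 50.1 m

50.1


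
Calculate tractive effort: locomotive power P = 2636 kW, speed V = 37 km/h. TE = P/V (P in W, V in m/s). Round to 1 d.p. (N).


Convert: P = 2636 kW = 2636000 W
V = 37 / 3.6 = 10.2778 m/s
TE = 2636000 / 10.2778
TE = 256475.7 N

256475.7


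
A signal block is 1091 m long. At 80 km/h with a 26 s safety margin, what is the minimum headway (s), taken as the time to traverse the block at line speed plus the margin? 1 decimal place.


V = 80 / 3.6 = 22.2222 m/s
Block traversal time = 1091 / 22.2222 = 49.095 s
Headway = 49.095 + 26
Headway = 75.1 s

75.1


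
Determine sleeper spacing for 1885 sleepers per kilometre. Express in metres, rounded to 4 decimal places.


Spacing = 1000 m / number of sleepers
Spacing = 1000 / 1885
Spacing = 0.5305 m

0.5305


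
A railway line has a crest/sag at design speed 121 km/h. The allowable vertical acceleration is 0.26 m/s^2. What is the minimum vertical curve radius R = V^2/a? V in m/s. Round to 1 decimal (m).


Convert speed: V = 121 / 3.6 = 33.6111 m/s
V^2 = 1129.7068 m^2/s^2
R_v = 1129.7068 / 0.26
R_v = 4345.0 m

4345.0
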